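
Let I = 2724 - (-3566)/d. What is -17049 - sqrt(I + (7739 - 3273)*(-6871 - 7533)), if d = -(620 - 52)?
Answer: -17049 - I*sqrt(1297060315153)/142 ≈ -17049.0 - 8020.3*I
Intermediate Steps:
d = -568 (d = -1*568 = -568)
I = 771833/284 (I = 2724 - (-3566)/(-568) = 2724 - (-3566)*(-1)/568 = 2724 - 1*1783/284 = 2724 - 1783/284 = 771833/284 ≈ 2717.7)
-17049 - sqrt(I + (7739 - 3273)*(-6871 - 7533)) = -17049 - sqrt(771833/284 + (7739 - 3273)*(-6871 - 7533)) = -17049 - sqrt(771833/284 + 4466*(-14404)) = -17049 - sqrt(771833/284 - 64328264) = -17049 - sqrt(-18268455143/284) = -17049 - I*sqrt(1297060315153)/142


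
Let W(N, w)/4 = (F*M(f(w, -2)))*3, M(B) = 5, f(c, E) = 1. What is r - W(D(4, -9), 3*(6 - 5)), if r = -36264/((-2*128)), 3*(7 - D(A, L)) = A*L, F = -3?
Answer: 10293/32 ≈ 321.66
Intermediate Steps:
D(A, L) = 7 - A*L/3
r = 4533/32 (r = -36264/(-256) = -36264*(-1/256) = 4533/32 ≈ 141.66)
W(N, w) = -180 (W(N, w) = 4*(-3*5*3) = 4*(-15*3) = 4*(-45) = -180)
r - W(D(4, -9), 3*(6 - 5)) = 4533/32 - 1*(-180) = 4533/32 + 180 = 10293/32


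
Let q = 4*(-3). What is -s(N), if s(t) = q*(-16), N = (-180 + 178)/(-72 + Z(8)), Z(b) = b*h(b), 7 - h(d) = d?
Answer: -192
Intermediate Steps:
q = -12
h(d) = 7 - d
Z(b) = b*(7 - b)
N = 1/40 (N = (-180 + 178)/(-72 + 8*(7 - 1*8)) = -2/(-72 + 8*(7 - 8)) = -2/(-72 + 8*(-1)) = -2/(-72 - 8) = -2/(-80) = -2*(-1/80) = 1/40 ≈ 0.025000)
s(t) = 192 (s(t) = -12*(-16) = 192)
-s(N) = -1*192 = -192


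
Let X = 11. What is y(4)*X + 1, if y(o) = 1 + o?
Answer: 56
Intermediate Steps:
y(4)*X + 1 = (1 + 4)*11 + 1 = 5*11 + 1 = 55 + 1 = 56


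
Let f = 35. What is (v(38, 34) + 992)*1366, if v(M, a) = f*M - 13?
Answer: 3154094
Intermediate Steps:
v(M, a) = -13 + 35*M (v(M, a) = 35*M - 13 = -13 + 35*M)
(v(38, 34) + 992)*1366 = ((-13 + 35*38) + 992)*1366 = ((-13 + 1330) + 992)*1366 = (1317 + 992)*1366 = 2309*1366 = 3154094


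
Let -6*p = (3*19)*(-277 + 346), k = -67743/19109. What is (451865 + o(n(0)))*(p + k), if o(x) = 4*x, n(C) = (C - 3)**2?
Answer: -11382204468885/38218 ≈ -2.9782e+8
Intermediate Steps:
n(C) = (-3 + C)**2
k = -67743/19109 (k = -67743*1/19109 = -67743/19109 ≈ -3.5451)
p = -1311/2 (p = -3*19*(-277 + 346)/6 = -19*69/2 = -1/6*3933 = -1311/2 ≈ -655.50)
(451865 + o(n(0)))*(p + k) = (451865 + 4*(-3 + 0)**2)*(-1311/2 - 67743/19109) = (451865 + 4*(-3)**2)*(-25187385/38218) = (451865 + 4*9)*(-25187385/38218) = (451865 + 36)*(-25187385/38218) = 451901*(-25187385/38218) = -11382204468885/38218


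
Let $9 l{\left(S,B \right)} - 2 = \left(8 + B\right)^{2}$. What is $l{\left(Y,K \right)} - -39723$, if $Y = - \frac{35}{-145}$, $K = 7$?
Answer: $\frac{357734}{9} \approx 39748.0$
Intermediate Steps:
$Y = \frac{7}{29}$ ($Y = \left(-35\right) \left(- \frac{1}{145}\right) = \frac{7}{29} \approx 0.24138$)
$l{\left(S,B \right)} = \frac{2}{9} + \frac{\left(8 + B\right)^{2}}{9}$
$l{\left(Y,K \right)} - -39723 = \left(\frac{2}{9} + \frac{\left(8 + 7\right)^{2}}{9}\right) - -39723 = \left(\frac{2}{9} + \frac{15^{2}}{9}\right) + 39723 = \left(\frac{2}{9} + \frac{1}{9} \cdot 225\right) + 39723 = \left(\frac{2}{9} + 25\right) + 39723 = \frac{227}{9} + 39723 = \frac{357734}{9}$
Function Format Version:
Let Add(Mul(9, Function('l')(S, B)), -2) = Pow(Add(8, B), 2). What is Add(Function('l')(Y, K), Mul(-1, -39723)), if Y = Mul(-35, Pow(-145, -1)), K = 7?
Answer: Rational(357734, 9) ≈ 39748.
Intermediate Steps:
Y = Rational(7, 29) (Y = Mul(-35, Rational(-1, 145)) = Rational(7, 29) ≈ 0.24138)
Function('l')(S, B) = Add(Rational(2, 9), Mul(Rational(1, 9), Pow(Add(8, B), 2)))
Add(Function('l')(Y, K), Mul(-1, -39723)) = Add(Add(Rational(2, 9), Mul(Rational(1, 9), Pow(Add(8, 7), 2))), Mul(-1, -39723)) = Add(Add(Rational(2, 9), Mul(Rational(1, 9), Pow(15, 2))), 39723) = Add(Add(Rational(2, 9), Mul(Rational(1, 9), 225)), 39723) = Add(Add(Rational(2, 9), 25), 39723) = Add(Rational(227, 9), 39723) = Rational(357734, 9)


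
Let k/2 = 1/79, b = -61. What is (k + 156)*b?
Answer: -751886/79 ≈ -9517.5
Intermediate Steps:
k = 2/79 ≈ 0.025316
(k + 156)*b = (2/79 + 156)*(-61) = (12326/79)*(-61) = -751886/79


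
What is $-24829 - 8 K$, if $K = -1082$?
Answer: $-16173$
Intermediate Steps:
$-24829 - 8 K = -24829 - -8656 = -24829 + 8656 = -16173$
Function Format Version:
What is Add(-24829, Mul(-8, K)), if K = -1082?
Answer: -16173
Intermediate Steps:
Add(-24829, Mul(-8, K)) = Add(-24829, Mul(-8, -1082)) = Add(-24829, 8656) = -16173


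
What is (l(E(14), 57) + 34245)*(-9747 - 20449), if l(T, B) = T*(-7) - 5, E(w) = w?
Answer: -1030951832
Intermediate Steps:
l(T, B) = -5 - 7*T (l(T, B) = -7*T - 5 = -5 - 7*T)
(l(E(14), 57) + 34245)*(-9747 - 20449) = ((-5 - 7*14) + 34245)*(-9747 - 20449) = ((-5 - 98) + 34245)*(-30196) = (-103 + 34245)*(-30196) = 34142*(-30196) = -1030951832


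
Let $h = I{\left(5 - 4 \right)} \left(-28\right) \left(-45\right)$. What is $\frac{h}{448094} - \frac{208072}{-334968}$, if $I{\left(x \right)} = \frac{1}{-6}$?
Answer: $\frac{5822841968}{9381071937} \approx 0.6207$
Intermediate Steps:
$I{\left(x \right)} = - \frac{1}{6}$
$h = -210$ ($h = \left(- \frac{1}{6}\right) \left(-28\right) \left(-45\right) = \frac{14}{3} \left(-45\right) = -210$)
$\frac{h}{448094} - \frac{208072}{-334968} = - \frac{210}{448094} - \frac{208072}{-334968} = \left(-210\right) \frac{1}{448094} - - \frac{26009}{41871} = - \frac{105}{224047} + \frac{26009}{41871} = \frac{5822841968}{9381071937}$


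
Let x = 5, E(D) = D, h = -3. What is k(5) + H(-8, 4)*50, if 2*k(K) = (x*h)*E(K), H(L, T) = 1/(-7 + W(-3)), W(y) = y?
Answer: -85/2 ≈ -42.500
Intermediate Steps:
H(L, T) = -⅒ (H(L, T) = 1/(-7 - 3) = 1/(-10) = -⅒)
k(K) = -15*K/2 (k(K) = ((5*(-3))*K)/2 = (-15*K)/2 = -15*K/2)
k(5) + H(-8, 4)*50 = -15/2*5 - ⅒*50 = -75/2 - 5 = -85/2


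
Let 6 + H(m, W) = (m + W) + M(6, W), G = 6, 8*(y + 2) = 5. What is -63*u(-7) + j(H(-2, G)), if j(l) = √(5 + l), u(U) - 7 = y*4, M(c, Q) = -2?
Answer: -187/2 ≈ -93.500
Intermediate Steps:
y = -11/8 (y = -2 + (⅛)*5 = -2 + 5/8 = -11/8 ≈ -1.3750)
u(U) = 3/2 (u(U) = 7 - 11/8*4 = 7 - 11/2 = 3/2)
H(m, W) = -8 + W + m (H(m, W) = -6 + ((m + W) - 2) = -6 + ((W + m) - 2) = -6 + (-2 + W + m) = -8 + W + m)
-63*u(-7) + j(H(-2, G)) = -63*3/2 + √(5 + (-8 + 6 - 2)) = -189/2 + √(5 - 4) = -189/2 + √1 = -189/2 + 1 = -187/2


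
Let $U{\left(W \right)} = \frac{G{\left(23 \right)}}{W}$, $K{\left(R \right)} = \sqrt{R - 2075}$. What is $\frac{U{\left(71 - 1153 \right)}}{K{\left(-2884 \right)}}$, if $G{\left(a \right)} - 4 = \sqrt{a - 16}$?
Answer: $\frac{i \sqrt{551} \left(4 + \sqrt{7}\right)}{1788546} \approx 8.7221 \cdot 10^{-5} i$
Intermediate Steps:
$G{\left(a \right)} = 4 + \sqrt{-16 + a}$ ($G{\left(a \right)} = 4 + \sqrt{a - 16} = 4 + \sqrt{-16 + a}$)
$K{\left(R \right)} = \sqrt{-2075 + R}$
$U{\left(W \right)} = \frac{4 + \sqrt{7}}{W}$ ($U{\left(W \right)} = \frac{4 + \sqrt{-16 + 23}}{W} = \frac{4 + \sqrt{7}}{W}$)
$\frac{U{\left(71 - 1153 \right)}}{K{\left(-2884 \right)}} = \frac{\frac{1}{71 - 1153} \left(4 + \sqrt{7}\right)}{\sqrt{-2075 - 2884}} = \frac{\frac{1}{71 - 1153} \left(4 + \sqrt{7}\right)}{\sqrt{-4959}} = \frac{\frac{1}{-1082} \left(4 + \sqrt{7}\right)}{3 i \sqrt{551}} = - \frac{4 + \sqrt{7}}{1082} \left(- \frac{i \sqrt{551}}{1653}\right) = \left(- \frac{2}{541} - \frac{\sqrt{7}}{1082}\right) \left(- \frac{i \sqrt{551}}{1653}\right) = - \frac{i \sqrt{551} \left(- \frac{2}{541} - \frac{\sqrt{7}}{1082}\right)}{1653}$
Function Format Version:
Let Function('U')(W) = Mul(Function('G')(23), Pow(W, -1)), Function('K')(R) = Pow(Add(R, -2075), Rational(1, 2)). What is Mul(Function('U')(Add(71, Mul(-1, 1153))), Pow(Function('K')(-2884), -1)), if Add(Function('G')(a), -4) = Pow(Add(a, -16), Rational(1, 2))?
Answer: Mul(Rational(1, 1788546), I, Pow(551, Rational(1, 2)), Add(4, Pow(7, Rational(1, 2)))) ≈ Mul(8.7221e-5, I)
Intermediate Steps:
Function('G')(a) = Add(4, Pow(Add(-16, a), Rational(1, 2))) (Function('G')(a) = Add(4, Pow(Add(a, -16), Rational(1, 2))) = Add(4, Pow(Add(-16, a), Rational(1, 2))))
Function('K')(R) = Pow(Add(-2075, R), Rational(1, 2))
Function('U')(W) = Mul(Pow(W, -1), Add(4, Pow(7, Rational(1, 2)))) (Function('U')(W) = Mul(Add(4, Pow(Add(-16, 23), Rational(1, 2))), Pow(W, -1)) = Mul(Add(4, Pow(7, Rational(1, 2))), Pow(W, -1)) = Mul(Pow(W, -1), Add(4, Pow(7, Rational(1, 2)))))
Mul(Function('U')(Add(71, Mul(-1, 1153))), Pow(Function('K')(-2884), -1)) = Mul(Mul(Pow(Add(71, Mul(-1, 1153)), -1), Add(4, Pow(7, Rational(1, 2)))), Pow(Pow(Add(-2075, -2884), Rational(1, 2)), -1)) = Mul(Mul(Pow(Add(71, -1153), -1), Add(4, Pow(7, Rational(1, 2)))), Pow(Pow(-4959, Rational(1, 2)), -1)) = Mul(Mul(Pow(-1082, -1), Add(4, Pow(7, Rational(1, 2)))), Pow(Mul(3, I, Pow(551, Rational(1, 2))), -1)) = Mul(Mul(Rational(-1, 1082), Add(4, Pow(7, Rational(1, 2)))), Mul(Rational(-1, 1653), I, Pow(551, Rational(1, 2)))) = Mul(Add(Rational(-2, 541), Mul(Rational(-1, 1082), Pow(7, Rational(1, 2)))), Mul(Rational(-1, 1653), I, Pow(551, Rational(1, 2)))) = Mul(Rational(-1, 1653), I, Pow(551, Rational(1, 2)), Add(Rational(-2, 541), Mul(Rational(-1, 1082), Pow(7, Rational(1, 2)))))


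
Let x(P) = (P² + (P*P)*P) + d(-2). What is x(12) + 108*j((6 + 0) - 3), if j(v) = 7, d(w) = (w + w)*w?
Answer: 2636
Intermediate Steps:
d(w) = 2*w² (d(w) = (2*w)*w = 2*w²)
x(P) = 8 + P² + P³ (x(P) = (P² + (P*P)*P) + 2*(-2)² = (P² + P²*P) + 2*4 = (P² + P³) + 8 = 8 + P² + P³)
x(12) + 108*j((6 + 0) - 3) = (8 + 12² + 12³) + 108*7 = (8 + 144 + 1728) + 756 = 1880 + 756 = 2636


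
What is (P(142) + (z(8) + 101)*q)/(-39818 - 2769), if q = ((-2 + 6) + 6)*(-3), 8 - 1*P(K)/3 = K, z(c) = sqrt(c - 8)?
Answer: 3432/42587 ≈ 0.080588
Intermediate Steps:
z(c) = sqrt(-8 + c)
P(K) = 24 - 3*K
q = -30 (q = (4 + 6)*(-3) = 10*(-3) = -30)
(P(142) + (z(8) + 101)*q)/(-39818 - 2769) = ((24 - 3*142) + (sqrt(-8 + 8) + 101)*(-30))/(-39818 - 2769) = ((24 - 426) + (sqrt(0) + 101)*(-30))/(-42587) = (-402 + (0 + 101)*(-30))*(-1/42587) = (-402 + 101*(-30))*(-1/42587) = (-402 - 3030)*(-1/42587) = -3432*(-1/42587) = 3432/42587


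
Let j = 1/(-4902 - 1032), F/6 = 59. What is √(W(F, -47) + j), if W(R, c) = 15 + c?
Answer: I*√1126801326/5934 ≈ 5.6569*I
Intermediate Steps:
F = 354 (F = 6*59 = 354)
j = -1/5934 (j = 1/(-5934) = -1/5934 ≈ -0.00016852)
√(W(F, -47) + j) = √((15 - 47) - 1/5934) = √(-32 - 1/5934) = √(-189889/5934) = I*√1126801326/5934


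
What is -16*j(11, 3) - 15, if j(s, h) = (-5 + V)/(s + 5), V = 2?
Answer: -12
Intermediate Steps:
j(s, h) = -3/(5 + s) (j(s, h) = (-5 + 2)/(s + 5) = -3/(5 + s))
-16*j(11, 3) - 15 = -(-48)/(5 + 11) - 15 = -(-48)/16 - 15 = -16*(-3/16) - 15 = 3 - 15 = -12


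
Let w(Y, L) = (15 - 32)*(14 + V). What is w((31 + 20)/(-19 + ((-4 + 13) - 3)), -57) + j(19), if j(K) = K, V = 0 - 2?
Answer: -185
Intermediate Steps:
V = -2
w(Y, L) = -204 (w(Y, L) = (15 - 32)*(14 - 2) = -17*12 = -204)
w((31 + 20)/(-19 + ((-4 + 13) - 3)), -57) + j(19) = -204 + 19 = -185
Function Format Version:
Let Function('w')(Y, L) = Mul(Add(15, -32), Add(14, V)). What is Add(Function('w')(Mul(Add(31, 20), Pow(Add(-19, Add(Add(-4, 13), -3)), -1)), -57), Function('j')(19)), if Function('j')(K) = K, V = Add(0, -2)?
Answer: -185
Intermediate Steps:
V = -2
Function('w')(Y, L) = -204 (Function('w')(Y, L) = Mul(Add(15, -32), Add(14, -2)) = Mul(-17, 12) = -204)
Add(Function('w')(Mul(Add(31, 20), Pow(Add(-19, Add(Add(-4, 13), -3)), -1)), -57), Function('j')(19)) = Add(-204, 19) = -185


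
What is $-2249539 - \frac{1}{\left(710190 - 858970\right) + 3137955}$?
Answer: $- \frac{6724265740326}{2989175} \approx -2.2495 \cdot 10^{6}$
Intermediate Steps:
$-2249539 - \frac{1}{\left(710190 - 858970\right) + 3137955} = -2249539 - \frac{1}{-148780 + 3137955} = -2249539 - \frac{1}{2989175} = - \frac{6724265740326}{2989175}$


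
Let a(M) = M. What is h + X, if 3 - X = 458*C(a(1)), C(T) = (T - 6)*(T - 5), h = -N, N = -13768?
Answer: 4611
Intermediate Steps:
h = 13768 (h = -1*(-13768) = 13768)
C(T) = (-6 + T)*(-5 + T)
X = -9157 (X = 3 - 458*(30 + 1² - 11*1) = 3 - 458*(30 + 1 - 11) = 3 - 458*20 = 3 - 1*9160 = 3 - 9160 = -9157)
h + X = 13768 - 9157 = 4611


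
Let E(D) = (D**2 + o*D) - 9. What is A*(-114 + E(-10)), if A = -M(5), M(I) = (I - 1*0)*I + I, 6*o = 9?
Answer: 1140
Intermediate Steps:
o = 3/2 (o = (1/6)*9 = 3/2 ≈ 1.5000)
M(I) = I + I**2 (M(I) = (I + 0)*I + I = I*I + I = I**2 + I = I + I**2)
E(D) = -9 + D**2 + 3*D/2 (E(D) = (D**2 + 3*D/2) - 9 = -9 + D**2 + 3*D/2)
A = -30 (A = -5*(1 + 5) = -5*6 = -1*30 = -30)
A*(-114 + E(-10)) = -30*(-114 + (-9 + (-10)**2 + (3/2)*(-10))) = -30*(-114 + (-9 + 100 - 15)) = -30*(-114 + 76) = -30*(-38) = 1140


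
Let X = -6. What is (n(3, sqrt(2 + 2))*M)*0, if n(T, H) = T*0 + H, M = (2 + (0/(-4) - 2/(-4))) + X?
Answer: 0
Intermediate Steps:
M = -7/2 (M = (2 + (0/(-4) - 2/(-4))) - 6 = (2 + (0*(-1/4) - 2*(-1/4))) - 6 = (2 + (0 + 1/2)) - 6 = (2 + 1/2) - 6 = 5/2 - 6 = -7/2 ≈ -3.5000)
n(T, H) = H (n(T, H) = 0 + H = H)
(n(3, sqrt(2 + 2))*M)*0 = (sqrt(2 + 2)*(-7/2))*0 = (sqrt(4)*(-7/2))*0 = (2*(-7/2))*0 = -7*0 = 0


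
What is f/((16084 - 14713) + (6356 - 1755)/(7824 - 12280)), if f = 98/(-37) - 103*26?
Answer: -441963904/225869275 ≈ -1.9567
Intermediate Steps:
f = -99184/37 (f = 98*(-1/37) - 2678 = -98/37 - 2678 = -99184/37 ≈ -2680.6)
f/((16084 - 14713) + (6356 - 1755)/(7824 - 12280)) = -99184/(37*((16084 - 14713) + (6356 - 1755)/(7824 - 12280))) = -99184/(37*(1371 + 4601/(-4456))) = -99184/(37*(1371 + 4601*(-1/4456))) = -99184/(37*(1371 - 4601/4456)) = -99184/(37*6104575/4456) = -99184/37*4456/6104575 = -441963904/225869275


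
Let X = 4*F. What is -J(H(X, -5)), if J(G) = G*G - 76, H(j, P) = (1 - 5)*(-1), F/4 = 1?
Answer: 60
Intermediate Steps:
F = 4 (F = 4*1 = 4)
X = 16 (X = 4*4 = 16)
H(j, P) = 4 (H(j, P) = -4*(-1) = 4)
J(G) = -76 + G**2 (J(G) = G**2 - 76 = -76 + G**2)
-J(H(X, -5)) = -(-76 + 4**2) = -(-76 + 16) = -1*(-60) = 60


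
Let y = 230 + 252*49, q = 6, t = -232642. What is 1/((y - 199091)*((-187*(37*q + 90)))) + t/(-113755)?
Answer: 2531590346708779/1237872180762360 ≈ 2.0451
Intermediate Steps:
y = 12578 (y = 230 + 12348 = 12578)
1/((y - 199091)*((-187*(37*q + 90)))) + t/(-113755) = 1/((12578 - 199091)*((-187*(37*6 + 90)))) - 232642/(-113755) = 1/((-186513)*((-187*(222 + 90)))) - 232642*(-1/113755) = -1/(186513*((-187*312))) + 232642/113755 = -1/186513/(-58344) + 232642/113755 = -1/186513*(-1/58344) + 232642/113755 = 1/10881914472 + 232642/113755 = 2531590346708779/1237872180762360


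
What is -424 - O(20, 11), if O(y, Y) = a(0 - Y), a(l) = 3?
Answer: -427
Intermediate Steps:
O(y, Y) = 3
-424 - O(20, 11) = -424 - 1*3 = -424 - 3 = -427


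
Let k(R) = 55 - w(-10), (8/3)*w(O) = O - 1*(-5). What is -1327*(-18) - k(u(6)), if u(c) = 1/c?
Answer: 190633/8 ≈ 23829.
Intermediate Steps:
w(O) = 15/8 + 3*O/8 (w(O) = 3*(O - 1*(-5))/8 = 3*(O + 5)/8 = 3*(5 + O)/8 = 15/8 + 3*O/8)
k(R) = 455/8 (k(R) = 55 - (15/8 + (3/8)*(-10)) = 55 - (15/8 - 15/4) = 55 - 1*(-15/8) = 55 + 15/8 = 455/8)
-1327*(-18) - k(u(6)) = -1327*(-18) - 1*455/8 = 23886 - 455/8 = 190633/8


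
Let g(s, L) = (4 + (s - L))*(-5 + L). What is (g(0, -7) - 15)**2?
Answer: 21609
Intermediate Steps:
g(s, L) = (-5 + L)*(4 + s - L) (g(s, L) = (4 + s - L)*(-5 + L) = (-5 + L)*(4 + s - L))
(g(0, -7) - 15)**2 = ((-20 - 1*(-7)**2 - 5*0 + 9*(-7) - 7*0) - 15)**2 = ((-20 - 1*49 + 0 - 63 + 0) - 15)**2 = ((-20 - 49 + 0 - 63 + 0) - 15)**2 = (-132 - 15)**2 = (-147)**2 = 21609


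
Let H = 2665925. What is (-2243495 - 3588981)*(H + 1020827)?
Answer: -21502892557952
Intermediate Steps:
(-2243495 - 3588981)*(H + 1020827) = (-2243495 - 3588981)*(2665925 + 1020827) = -5832476*3686752 = -21502892557952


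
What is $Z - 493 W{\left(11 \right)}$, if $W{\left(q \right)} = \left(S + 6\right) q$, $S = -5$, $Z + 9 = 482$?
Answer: $-4950$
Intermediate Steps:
$Z = 473$ ($Z = -9 + 482 = 473$)
$W{\left(q \right)} = q$ ($W{\left(q \right)} = \left(-5 + 6\right) q = 1 q = q$)
$Z - 493 W{\left(11 \right)} = 473 - 5423 = -4950$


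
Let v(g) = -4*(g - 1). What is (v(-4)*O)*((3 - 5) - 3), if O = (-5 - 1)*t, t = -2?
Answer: -1200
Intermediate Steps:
v(g) = 4 - 4*g (v(g) = -4*(-1 + g) = 4 - 4*g)
O = 12 (O = (-5 - 1)*(-2) = -6*(-2) = 12)
(v(-4)*O)*((3 - 5) - 3) = ((4 - 4*(-4))*12)*((3 - 5) - 3) = ((4 + 16)*12)*(-2 - 3) = (20*12)*(-5) = 240*(-5) = -1200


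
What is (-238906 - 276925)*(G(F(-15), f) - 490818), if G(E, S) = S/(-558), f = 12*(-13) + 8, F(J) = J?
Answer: 70636941820988/279 ≈ 2.5318e+11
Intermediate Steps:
f = -148 (f = -156 + 8 = -148)
G(E, S) = -S/558 (G(E, S) = S*(-1/558) = -S/558)
(-238906 - 276925)*(G(F(-15), f) - 490818) = (-238906 - 276925)*(-1/558*(-148) - 490818) = -515831*(74/279 - 490818) = -515831*(-136938148/279) = 70636941820988/279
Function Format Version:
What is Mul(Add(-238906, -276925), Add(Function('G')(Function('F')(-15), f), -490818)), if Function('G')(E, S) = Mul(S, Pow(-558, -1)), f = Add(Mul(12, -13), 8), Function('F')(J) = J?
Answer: Rational(70636941820988, 279) ≈ 2.5318e+11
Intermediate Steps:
f = -148 (f = Add(-156, 8) = -148)
Function('G')(E, S) = Mul(Rational(-1, 558), S) (Function('G')(E, S) = Mul(S, Rational(-1, 558)) = Mul(Rational(-1, 558), S))
Mul(Add(-238906, -276925), Add(Function('G')(Function('F')(-15), f), -490818)) = Mul(Add(-238906, -276925), Add(Mul(Rational(-1, 558), -148), -490818)) = Mul(-515831, Add(Rational(74, 279), -490818)) = Mul(-515831, Rational(-136938148, 279)) = Rational(70636941820988, 279)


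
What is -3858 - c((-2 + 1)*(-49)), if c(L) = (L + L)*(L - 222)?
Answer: 13096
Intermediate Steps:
c(L) = 2*L*(-222 + L) (c(L) = (2*L)*(-222 + L) = 2*L*(-222 + L))
-3858 - c((-2 + 1)*(-49)) = -3858 - 2*(-2 + 1)*(-49)*(-222 + (-2 + 1)*(-49)) = -3858 - 2*(-1*(-49))*(-222 - 1*(-49)) = -3858 - 2*49*(-222 + 49) = -3858 - 2*49*(-173) = -3858 - 1*(-16954) = -3858 + 16954 = 13096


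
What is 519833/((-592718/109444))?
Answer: -28446301426/296359 ≈ -95986.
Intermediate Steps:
519833/((-592718/109444)) = 519833/((-592718*1/109444)) = 519833/(-296359/54722) = 519833*(-54722/296359) = -28446301426/296359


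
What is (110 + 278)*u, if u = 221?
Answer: 85748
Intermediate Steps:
(110 + 278)*u = (110 + 278)*221 = 388*221 = 85748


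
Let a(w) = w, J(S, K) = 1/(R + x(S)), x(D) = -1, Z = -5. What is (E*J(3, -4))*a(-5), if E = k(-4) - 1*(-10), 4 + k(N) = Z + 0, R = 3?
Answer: -5/2 ≈ -2.5000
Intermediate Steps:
k(N) = -9 (k(N) = -4 + (-5 + 0) = -4 - 5 = -9)
E = 1 (E = -9 - 1*(-10) = -9 + 10 = 1)
J(S, K) = ½ (J(S, K) = 1/(3 - 1) = 1/2 = ½)
(E*J(3, -4))*a(-5) = (1*(½))*(-5) = (½)*(-5) = -5/2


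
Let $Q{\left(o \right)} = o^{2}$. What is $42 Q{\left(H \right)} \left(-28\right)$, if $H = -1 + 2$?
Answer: $-1176$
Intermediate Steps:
$H = 1$
$42 Q{\left(H \right)} \left(-28\right) = 42 \cdot 1^{2} \left(-28\right) = 42 \cdot 1 \left(-28\right) = 42 \left(-28\right) = -1176$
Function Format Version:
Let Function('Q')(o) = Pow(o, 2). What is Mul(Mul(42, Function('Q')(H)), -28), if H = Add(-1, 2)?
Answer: -1176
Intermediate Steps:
H = 1
Mul(Mul(42, Function('Q')(H)), -28) = Mul(Mul(42, Pow(1, 2)), -28) = Mul(Mul(42, 1), -28) = Mul(42, -28) = -1176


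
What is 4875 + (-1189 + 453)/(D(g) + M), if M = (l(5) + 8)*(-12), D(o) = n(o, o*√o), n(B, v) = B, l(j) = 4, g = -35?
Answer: 873361/179 ≈ 4879.1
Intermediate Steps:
D(o) = o
M = -144 (M = (4 + 8)*(-12) = 12*(-12) = -144)
4875 + (-1189 + 453)/(D(g) + M) = 4875 + (-1189 + 453)/(-35 - 144) = 4875 - 736/(-179) = 4875 - 736*(-1/179) = 4875 + 736/179 = 873361/179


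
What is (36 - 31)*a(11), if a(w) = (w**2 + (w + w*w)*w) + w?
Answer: 7920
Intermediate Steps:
a(w) = w + w**2 + w*(w + w**2) (a(w) = (w**2 + (w + w**2)*w) + w = (w**2 + w*(w + w**2)) + w = w + w**2 + w*(w + w**2))
(36 - 31)*a(11) = (36 - 31)*(11*(1 + 11**2 + 2*11)) = 5*(11*(1 + 121 + 22)) = 5*(11*144) = 5*1584 = 7920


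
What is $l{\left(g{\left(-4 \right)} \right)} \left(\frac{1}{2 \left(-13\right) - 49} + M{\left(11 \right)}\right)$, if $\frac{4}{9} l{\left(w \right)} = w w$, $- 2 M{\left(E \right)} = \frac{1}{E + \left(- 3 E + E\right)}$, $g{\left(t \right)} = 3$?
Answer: $\frac{1431}{2200} \approx 0.65045$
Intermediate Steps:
$M{\left(E \right)} = \frac{1}{2 E}$ ($M{\left(E \right)} = - \frac{1}{2 \left(E + \left(- 3 E + E\right)\right)} = - \frac{1}{2 \left(E - 2 E\right)} = - \frac{1}{2 \left(- E\right)} = - \frac{\left(-1\right) \frac{1}{E}}{2} = \frac{1}{2 E}$)
$l{\left(w \right)} = \frac{9 w^{2}}{4}$ ($l{\left(w \right)} = \frac{9 w w}{4} = \frac{9 w^{2}}{4}$)
$l{\left(g{\left(-4 \right)} \right)} \left(\frac{1}{2 \left(-13\right) - 49} + M{\left(11 \right)}\right) = \frac{9 \cdot 3^{2}}{4} \left(\frac{1}{2 \left(-13\right) - 49} + \frac{1}{2 \cdot 11}\right) = \frac{9}{4} \cdot 9 \left(\frac{1}{-26 - 49} + \frac{1}{2} \cdot \frac{1}{11}\right) = \frac{81 \left(\frac{1}{-75} + \frac{1}{22}\right)}{4} = \frac{81 \left(- \frac{1}{75} + \frac{1}{22}\right)}{4} = \frac{81}{4} \cdot \frac{53}{1650} = \frac{1431}{2200}$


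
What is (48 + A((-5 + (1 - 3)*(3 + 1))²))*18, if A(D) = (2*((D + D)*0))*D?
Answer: 864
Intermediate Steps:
A(D) = 0 (A(D) = (2*((2*D)*0))*D = (2*0)*D = 0*D = 0)
(48 + A((-5 + (1 - 3)*(3 + 1))²))*18 = (48 + 0)*18 = 48*18 = 864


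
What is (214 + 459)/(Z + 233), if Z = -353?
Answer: -673/120 ≈ -5.6083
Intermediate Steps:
(214 + 459)/(Z + 233) = (214 + 459)/(-353 + 233) = 673/(-120) = 673*(-1/120) = -673/120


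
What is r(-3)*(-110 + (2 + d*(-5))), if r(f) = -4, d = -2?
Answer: 392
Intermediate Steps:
r(-3)*(-110 + (2 + d*(-5))) = -4*(-110 + (2 - 2*(-5))) = -4*(-110 + (2 + 10)) = -4*(-110 + 12) = -4*(-98) = 392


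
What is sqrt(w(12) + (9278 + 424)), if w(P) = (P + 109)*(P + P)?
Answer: sqrt(12606) ≈ 112.28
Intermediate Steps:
w(P) = 2*P*(109 + P) (w(P) = (109 + P)*(2*P) = 2*P*(109 + P))
sqrt(w(12) + (9278 + 424)) = sqrt(2*12*(109 + 12) + (9278 + 424)) = sqrt(2*12*121 + 9702) = sqrt(2904 + 9702) = sqrt(12606)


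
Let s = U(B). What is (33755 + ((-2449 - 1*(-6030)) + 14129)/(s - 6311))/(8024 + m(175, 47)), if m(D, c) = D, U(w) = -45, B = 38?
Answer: 5107835/1240782 ≈ 4.1166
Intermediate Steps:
s = -45
(33755 + ((-2449 - 1*(-6030)) + 14129)/(s - 6311))/(8024 + m(175, 47)) = (33755 + ((-2449 - 1*(-6030)) + 14129)/(-45 - 6311))/(8024 + 175) = (33755 + ((-2449 + 6030) + 14129)/(-6356))/8199 = (33755 + (3581 + 14129)*(-1/6356))*(1/8199) = (33755 + 17710*(-1/6356))*(1/8199) = (33755 - 1265/454)*(1/8199) = (15323505/454)*(1/8199) = 5107835/1240782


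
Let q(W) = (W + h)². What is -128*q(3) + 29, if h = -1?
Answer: -483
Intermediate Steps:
q(W) = (-1 + W)² (q(W) = (W - 1)² = (-1 + W)²)
-128*q(3) + 29 = -128*(-1 + 3)² + 29 = -128*2² + 29 = -128*4 + 29 = -512 + 29 = -483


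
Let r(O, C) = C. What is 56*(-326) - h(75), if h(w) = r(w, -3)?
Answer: -18253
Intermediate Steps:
h(w) = -3
56*(-326) - h(75) = 56*(-326) - 1*(-3) = -18256 + 3 = -18253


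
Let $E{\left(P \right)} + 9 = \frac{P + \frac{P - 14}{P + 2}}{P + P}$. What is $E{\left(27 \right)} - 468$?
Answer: $- \frac{373093}{783} \approx -476.49$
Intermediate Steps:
$E{\left(P \right)} = -9 + \frac{P + \frac{-14 + P}{2 + P}}{2 P}$ ($E{\left(P \right)} = -9 + \frac{P + \frac{P - 14}{P + 2}}{P + P} = -9 + \frac{P + \frac{-14 + P}{2 + P}}{2 P}$)
$E{\left(27 \right)} - 468 = \frac{-14 - 891 - 17 \cdot 27^{2}}{2 \cdot 27 \left(2 + 27\right)} - 468 = \frac{1}{2} \cdot \frac{1}{27} \cdot \frac{1}{29} \left(-14 - 891 - 12393\right) - 468 = \frac{1}{2} \cdot \frac{1}{27} \cdot \frac{1}{29} \left(-13298\right) - 468 = - \frac{6649}{783} - 468 = - \frac{373093}{783}$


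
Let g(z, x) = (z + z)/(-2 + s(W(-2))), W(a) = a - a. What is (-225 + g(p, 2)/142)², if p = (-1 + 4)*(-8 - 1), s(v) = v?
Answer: 1019077929/20164 ≈ 50540.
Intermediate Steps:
W(a) = 0
p = -27 (p = 3*(-9) = -27)
g(z, x) = -z (g(z, x) = (z + z)/(-2 + 0) = (2*z)/(-2) = (2*z)*(-½) = -z)
(-225 + g(p, 2)/142)² = (-225 - 1*(-27)/142)² = (-225 + 27*(1/142))² = (-225 + 27/142)² = (-31923/142)² = 1019077929/20164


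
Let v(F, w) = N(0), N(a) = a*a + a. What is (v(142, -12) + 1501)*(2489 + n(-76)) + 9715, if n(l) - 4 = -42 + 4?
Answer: 3694670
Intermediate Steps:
N(a) = a + a² (N(a) = a² + a = a + a²)
v(F, w) = 0 (v(F, w) = 0*(1 + 0) = 0*1 = 0)
n(l) = -34 (n(l) = 4 + (-42 + 4) = 4 - 38 = -34)
(v(142, -12) + 1501)*(2489 + n(-76)) + 9715 = (0 + 1501)*(2489 - 34) + 9715 = 1501*2455 + 9715 = 3684955 + 9715 = 3694670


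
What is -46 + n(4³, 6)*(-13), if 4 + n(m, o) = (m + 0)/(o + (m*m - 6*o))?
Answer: 11782/2033 ≈ 5.7954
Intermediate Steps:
n(m, o) = -4 + m/(m² - 5*o) (n(m, o) = -4 + (m + 0)/(o + (m*m - 6*o)) = -4 + m/(o + (m² - 6*o)) = -4 + m/(m² - 5*o))
-46 + n(4³, 6)*(-13) = -46 + ((4³ - 4*(4³)² + 20*6)/((4³)² - 5*6))*(-13) = -46 + ((64 - 4*64² + 120)/(64² - 30))*(-13) = -46 + ((64 - 4*4096 + 120)/(4096 - 30))*(-13) = -46 + ((64 - 16384 + 120)/4066)*(-13) = -46 + ((1/4066)*(-16200))*(-13) = -46 - 8100/2033*(-13) = -46 + 105300/2033 = 11782/2033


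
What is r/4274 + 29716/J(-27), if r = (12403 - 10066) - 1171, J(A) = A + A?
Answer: -31735805/57699 ≈ -550.02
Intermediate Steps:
J(A) = 2*A
r = 1166 (r = 2337 - 1171 = 1166)
r/4274 + 29716/J(-27) = 1166/4274 + 29716/((2*(-27))) = 1166*(1/4274) + 29716/(-54) = 583/2137 + 29716*(-1/54) = 583/2137 - 14858/27 = -31735805/57699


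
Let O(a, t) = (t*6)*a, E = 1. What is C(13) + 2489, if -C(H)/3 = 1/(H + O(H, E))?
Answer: 226496/91 ≈ 2489.0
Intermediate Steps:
O(a, t) = 6*a*t (O(a, t) = (6*t)*a = 6*a*t)
C(H) = -3/(7*H) (C(H) = -3/(H + 6*H*1) = -3/(H + 6*H) = -3*1/(7*H) = -3/(7*H))
C(13) + 2489 = -3/7/13 + 2489 = -3/7*1/13 + 2489 = -3/91 + 2489 = 226496/91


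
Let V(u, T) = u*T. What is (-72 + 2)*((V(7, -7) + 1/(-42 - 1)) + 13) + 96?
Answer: 112558/43 ≈ 2617.6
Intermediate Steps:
V(u, T) = T*u
(-72 + 2)*((V(7, -7) + 1/(-42 - 1)) + 13) + 96 = (-72 + 2)*((-7*7 + 1/(-42 - 1)) + 13) + 96 = -70*((-49 + 1/(-43)) + 13) + 96 = -70*((-49 - 1/43) + 13) + 96 = -70*(-2108/43 + 13) + 96 = -70*(-1549/43) + 96 = 108430/43 + 96 = 112558/43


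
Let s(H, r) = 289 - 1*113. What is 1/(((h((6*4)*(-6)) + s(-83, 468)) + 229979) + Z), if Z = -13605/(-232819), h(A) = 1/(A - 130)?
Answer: 63792406/14682144697881 ≈ 4.3449e-6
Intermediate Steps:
s(H, r) = 176 (s(H, r) = 289 - 113 = 176)
h(A) = 1/(-130 + A)
Z = 13605/232819 (Z = -13605*(-1/232819) = 13605/232819 ≈ 0.058436)
1/(((h((6*4)*(-6)) + s(-83, 468)) + 229979) + Z) = 1/(((1/(-130 + (6*4)*(-6)) + 176) + 229979) + 13605/232819) = 1/(((1/(-130 + 24*(-6)) + 176) + 229979) + 13605/232819) = 1/(((1/(-130 - 144) + 176) + 229979) + 13605/232819) = 1/(((1/(-274) + 176) + 229979) + 13605/232819) = 1/(((-1/274 + 176) + 229979) + 13605/232819) = 1/((48223/274 + 229979) + 13605/232819) = 1/(63062469/274 + 13605/232819) = 1/(14682144697881/63792406) = 63792406/14682144697881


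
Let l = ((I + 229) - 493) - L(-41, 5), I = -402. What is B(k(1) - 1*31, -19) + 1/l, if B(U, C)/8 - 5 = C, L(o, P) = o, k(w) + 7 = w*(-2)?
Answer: -70001/625 ≈ -112.00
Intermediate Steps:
k(w) = -7 - 2*w (k(w) = -7 + w*(-2) = -7 - 2*w)
B(U, C) = 40 + 8*C
l = -625 (l = ((-402 + 229) - 493) - 1*(-41) = (-173 - 493) + 41 = -666 + 41 = -625)
B(k(1) - 1*31, -19) + 1/l = (40 + 8*(-19)) + 1/(-625) = (40 - 152) - 1/625 = -112 - 1/625 = -70001/625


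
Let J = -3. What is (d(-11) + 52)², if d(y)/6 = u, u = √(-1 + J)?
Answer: 2560 + 1248*I ≈ 2560.0 + 1248.0*I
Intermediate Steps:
u = 2*I (u = √(-1 - 3) = √(-4) = 2*I ≈ 2.0*I)
d(y) = 12*I (d(y) = 6*(2*I) = 12*I)
(d(-11) + 52)² = (12*I + 52)² = (52 + 12*I)²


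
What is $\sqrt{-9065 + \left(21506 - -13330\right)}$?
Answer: $\sqrt{25771} \approx 160.53$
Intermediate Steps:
$\sqrt{-9065 + \left(21506 - -13330\right)} = \sqrt{-9065 + \left(21506 + 13330\right)} = \sqrt{-9065 + 34836} = \sqrt{25771}$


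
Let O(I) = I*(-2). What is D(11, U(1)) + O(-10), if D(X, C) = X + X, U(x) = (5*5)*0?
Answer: 42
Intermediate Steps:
U(x) = 0 (U(x) = 25*0 = 0)
O(I) = -2*I
D(X, C) = 2*X
D(11, U(1)) + O(-10) = 2*11 - 2*(-10) = 22 + 20 = 42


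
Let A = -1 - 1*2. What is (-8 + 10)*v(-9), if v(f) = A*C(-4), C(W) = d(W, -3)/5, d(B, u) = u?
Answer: 18/5 ≈ 3.6000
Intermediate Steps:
A = -3 (A = -1 - 2 = -3)
C(W) = -3/5
v(f) = 9/5 (v(f) = -3*(-3/5) = 9/5)
(-8 + 10)*v(-9) = (-8 + 10)*(9/5) = 2*(9/5) = 18/5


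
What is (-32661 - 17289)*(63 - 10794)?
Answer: 536013450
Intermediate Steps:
(-32661 - 17289)*(63 - 10794) = -49950*(-10731) = 536013450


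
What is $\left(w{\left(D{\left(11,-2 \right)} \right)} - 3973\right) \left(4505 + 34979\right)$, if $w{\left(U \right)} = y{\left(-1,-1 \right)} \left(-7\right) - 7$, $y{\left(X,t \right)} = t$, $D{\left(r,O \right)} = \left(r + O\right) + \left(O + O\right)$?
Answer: $-156869932$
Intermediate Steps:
$D{\left(r,O \right)} = r + 3 O$ ($D{\left(r,O \right)} = \left(O + r\right) + 2 O = r + 3 O$)
$w{\left(U \right)} = 0$ ($w{\left(U \right)} = \left(-1\right) \left(-7\right) - 7 = 7 - 7 = 0$)
$\left(w{\left(D{\left(11,-2 \right)} \right)} - 3973\right) \left(4505 + 34979\right) = \left(0 - 3973\right) \left(4505 + 34979\right) = \left(-3973\right) 39484 = -156869932$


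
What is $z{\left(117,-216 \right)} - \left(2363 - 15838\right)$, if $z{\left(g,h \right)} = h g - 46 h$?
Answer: $-1861$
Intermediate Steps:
$z{\left(g,h \right)} = - 46 h + g h$ ($z{\left(g,h \right)} = g h - 46 h = - 46 h + g h$)
$z{\left(117,-216 \right)} - \left(2363 - 15838\right) = - 216 \left(-46 + 117\right) - \left(2363 - 15838\right) = \left(-216\right) 71 - \left(2363 - 15838\right) = -15336 - -13475 = -15336 + 13475 = -1861$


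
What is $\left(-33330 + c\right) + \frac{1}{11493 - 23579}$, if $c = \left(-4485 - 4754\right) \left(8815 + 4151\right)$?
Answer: $- \frac{1448219501545}{12086} \approx -1.1983 \cdot 10^{8}$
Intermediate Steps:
$c = -119792874$ ($c = \left(-9239\right) 12966 = -119792874$)
$\left(-33330 + c\right) + \frac{1}{11493 - 23579} = \left(-33330 - 119792874\right) + \frac{1}{11493 - 23579} = -119826204 + \frac{1}{-12086} = -119826204 - \frac{1}{12086} = - \frac{1448219501545}{12086}$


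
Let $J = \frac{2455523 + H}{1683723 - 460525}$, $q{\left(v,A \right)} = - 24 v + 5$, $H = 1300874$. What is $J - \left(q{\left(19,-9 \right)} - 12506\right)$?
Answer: $\frac{15852732883}{1223198} \approx 12960.0$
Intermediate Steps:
$q{\left(v,A \right)} = 5 - 24 v$
$J = \frac{3756397}{1223198}$ ($J = \frac{2455523 + 1300874}{1683723 - 460525} = \frac{3756397}{1223198} \approx 3.071$)
$J - \left(q{\left(19,-9 \right)} - 12506\right) = \frac{3756397}{1223198} - \left(\left(5 - 456\right) - 12506\right) = \frac{3756397}{1223198} - \left(-451 - 12506\right) = \frac{3756397}{1223198} - -12957 = \frac{3756397}{1223198} + 12957 = \frac{15852732883}{1223198}$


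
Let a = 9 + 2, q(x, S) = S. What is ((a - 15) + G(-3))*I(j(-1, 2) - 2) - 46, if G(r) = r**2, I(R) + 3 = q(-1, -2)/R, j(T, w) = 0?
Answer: -56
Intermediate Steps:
I(R) = -3 - 2/R
a = 11
((a - 15) + G(-3))*I(j(-1, 2) - 2) - 46 = ((11 - 15) + (-3)**2)*(-3 - 2/(0 - 2)) - 46 = (-4 + 9)*(-3 - 2/(-2)) - 46 = 5*(-3 - 2*(-1/2)) - 46 = 5*(-3 + 1) - 46 = 5*(-2) - 46 = -10 - 46 = -56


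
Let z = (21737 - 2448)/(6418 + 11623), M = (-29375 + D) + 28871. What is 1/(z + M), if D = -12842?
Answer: -18041/240755897 ≈ -7.4935e-5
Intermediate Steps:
M = -13346 (M = (-29375 - 12842) + 28871 = -42217 + 28871 = -13346)
z = 19289/18041 ≈ 1.0692
1/(z + M) = 1/(19289/18041 - 13346) = 1/(-240755897/18041) = -18041/240755897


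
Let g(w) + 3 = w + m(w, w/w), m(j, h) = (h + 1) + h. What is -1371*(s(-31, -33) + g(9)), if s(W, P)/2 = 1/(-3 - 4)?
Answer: -83631/7 ≈ -11947.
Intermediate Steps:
m(j, h) = 1 + 2*h (m(j, h) = (1 + h) + h = 1 + 2*h)
s(W, P) = -2/7 (s(W, P) = 2/(-3 - 4) = 2/(-7) = 2*(-⅐) = -2/7)
g(w) = w (g(w) = -3 + (w + (1 + 2*(w/w))) = -3 + (w + (1 + 2*1)) = -3 + (w + (1 + 2)) = -3 + (w + 3) = -3 + (3 + w) = w)
-1371*(s(-31, -33) + g(9)) = -1371*(-2/7 + 9) = -1371*61/7 = -83631/7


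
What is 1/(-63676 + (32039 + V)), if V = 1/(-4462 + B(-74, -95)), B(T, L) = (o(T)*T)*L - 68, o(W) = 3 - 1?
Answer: -9530/301500609 ≈ -3.1609e-5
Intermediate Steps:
o(W) = 2
B(T, L) = -68 + 2*L*T (B(T, L) = (2*T)*L - 68 = 2*L*T - 68 = -68 + 2*L*T)
V = 1/9530 (V = 1/(-4462 + (-68 + 2*(-95)*(-74))) = 1/(-4462 + (-68 + 14060)) = 1/(-4462 + 13992) = 1/9530 ≈ 0.00010493)
1/(-63676 + (32039 + V)) = 1/(-63676 + (32039 + 1/9530)) = 1/(-63676 + 305331671/9530) = 1/(-301500609/9530) = -9530/301500609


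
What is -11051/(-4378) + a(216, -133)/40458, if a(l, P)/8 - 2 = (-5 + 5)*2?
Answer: 20325973/8051142 ≈ 2.5246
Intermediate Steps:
a(l, P) = 16 (a(l, P) = 16 + 8*((-5 + 5)*2) = 16 + 8*(0*2) = 16 + 8*0 = 16 + 0 = 16)
-11051/(-4378) + a(216, -133)/40458 = -11051/(-4378) + 16/40458 = -11051*(-1/4378) + 16*(1/40458) = 11051/4378 + 8/20229 = 20325973/8051142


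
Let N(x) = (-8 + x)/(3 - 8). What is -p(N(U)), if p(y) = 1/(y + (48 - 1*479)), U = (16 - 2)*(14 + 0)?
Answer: 5/2343 ≈ 0.0021340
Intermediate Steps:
U = 196 (U = 14*14 = 196)
N(x) = 8/5 - x/5 (N(x) = (-8 + x)/(-5) = (-8 + x)*(-⅕) = 8/5 - x/5)
p(y) = 1/(-431 + y) (p(y) = 1/(y + (48 - 479)) = 1/(y - 431) = 1/(-431 + y))
-p(N(U)) = -1/(-431 + (8/5 - ⅕*196)) = -1/(-431 + (8/5 - 196/5)) = -1/(-431 - 188/5) = -1/(-2343/5) = -1*(-5/2343) = 5/2343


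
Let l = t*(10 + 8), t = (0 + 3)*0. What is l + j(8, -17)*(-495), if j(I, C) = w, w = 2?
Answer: -990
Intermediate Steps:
t = 0 (t = 3*0 = 0)
j(I, C) = 2
l = 0 (l = 0*(10 + 8) = 0*18 = 0)
l + j(8, -17)*(-495) = 0 + 2*(-495) = 0 - 990 = -990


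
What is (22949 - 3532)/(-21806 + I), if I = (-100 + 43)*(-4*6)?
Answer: -19417/20438 ≈ -0.95004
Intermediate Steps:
I = 1368 (I = -57*(-24) = 1368)
(22949 - 3532)/(-21806 + I) = (22949 - 3532)/(-21806 + 1368) = 19417/(-20438) = 19417*(-1/20438) = -19417/20438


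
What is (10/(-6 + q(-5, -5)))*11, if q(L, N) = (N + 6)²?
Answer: -22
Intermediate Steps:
q(L, N) = (6 + N)²
(10/(-6 + q(-5, -5)))*11 = (10/(-6 + (6 - 5)²))*11 = (10/(-6 + 1²))*11 = (10/(-6 + 1))*11 = (10/(-5))*11 = -⅕*10*11 = -2*11 = -22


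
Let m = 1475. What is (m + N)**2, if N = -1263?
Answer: 44944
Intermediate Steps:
(m + N)**2 = (1475 - 1263)**2 = 212**2 = 44944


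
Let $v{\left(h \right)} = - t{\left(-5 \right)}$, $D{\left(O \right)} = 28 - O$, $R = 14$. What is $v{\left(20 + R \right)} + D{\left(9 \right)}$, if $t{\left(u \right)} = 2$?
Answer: $17$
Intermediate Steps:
$v{\left(h \right)} = -2$ ($v{\left(h \right)} = \left(-1\right) 2 = -2$)
$v{\left(20 + R \right)} + D{\left(9 \right)} = -2 + \left(28 - 9\right) = -2 + 19 = 17$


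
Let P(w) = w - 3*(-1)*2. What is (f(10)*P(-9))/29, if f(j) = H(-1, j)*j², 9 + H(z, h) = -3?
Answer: 3600/29 ≈ 124.14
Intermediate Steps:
H(z, h) = -12 (H(z, h) = -9 - 3 = -12)
P(w) = 6 + w (P(w) = w - (-3)*2 = w - 1*(-6) = w + 6 = 6 + w)
f(j) = -12*j²
(f(10)*P(-9))/29 = ((-12*10²)*(6 - 9))/29 = (-12*100*(-3))*(1/29) = -1200*(-3)*(1/29) = 3600*(1/29) = 3600/29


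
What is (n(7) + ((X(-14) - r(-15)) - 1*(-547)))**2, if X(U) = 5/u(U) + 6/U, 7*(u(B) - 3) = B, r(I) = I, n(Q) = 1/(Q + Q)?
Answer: 62932489/196 ≈ 3.2108e+5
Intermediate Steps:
n(Q) = 1/(2*Q)
u(B) = 3 + B/7
X(U) = 5/(3 + U/7) + 6/U
(n(7) + ((X(-14) - r(-15)) - 1*(-547)))**2 = ((1/2)/7 + (((126 + 41*(-14))/((-14)*(21 - 14)) - 1*(-15)) - 1*(-547)))**2 = ((1/2)*(1/7) + ((-1/14*(126 - 574)/7 + 15) + 547))**2 = (1/14 + ((-1/14*1/7*(-448) + 15) + 547))**2 = (1/14 + ((32/7 + 15) + 547))**2 = (1/14 + (137/7 + 547))**2 = (1/14 + 3966/7)**2 = (7933/14)**2 = 62932489/196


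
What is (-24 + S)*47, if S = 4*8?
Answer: 376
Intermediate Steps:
S = 32
(-24 + S)*47 = (-24 + 32)*47 = 8*47 = 376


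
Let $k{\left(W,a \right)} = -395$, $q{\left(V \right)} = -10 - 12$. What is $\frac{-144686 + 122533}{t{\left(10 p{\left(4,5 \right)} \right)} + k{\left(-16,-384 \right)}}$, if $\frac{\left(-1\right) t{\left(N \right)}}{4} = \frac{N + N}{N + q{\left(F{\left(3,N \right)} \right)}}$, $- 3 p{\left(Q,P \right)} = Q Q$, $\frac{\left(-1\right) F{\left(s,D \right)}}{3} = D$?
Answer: $\frac{2503289}{45275} \approx 55.291$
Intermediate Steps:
$F{\left(s,D \right)} = - 3 D$
$p{\left(Q,P \right)} = - \frac{Q^{2}}{3}$ ($p{\left(Q,P \right)} = - \frac{Q Q}{3} = - \frac{Q^{2}}{3}$)
$q{\left(V \right)} = -22$
$t{\left(N \right)} = - \frac{8 N}{-22 + N}$ ($t{\left(N \right)} = - 4 \frac{N + N}{N - 22} = - 4 \frac{2 N}{-22 + N} = - \frac{8 N}{-22 + N}$)
$\frac{-144686 + 122533}{t{\left(10 p{\left(4,5 \right)} \right)} + k{\left(-16,-384 \right)}} = \frac{-144686 + 122533}{- \frac{8 \cdot 10 \left(- \frac{4^{2}}{3}\right)}{-22 + 10 \left(- \frac{4^{2}}{3}\right)} - 395} = - \frac{22153}{- \frac{8 \cdot 10 \left(\left(- \frac{1}{3}\right) 16\right)}{-22 + 10 \left(\left(- \frac{1}{3}\right) 16\right)} - 395} = - \frac{22153}{- \frac{8 \cdot 10 \left(- \frac{16}{3}\right)}{-22 + 10 \left(- \frac{16}{3}\right)} - 395} = - \frac{22153}{\left(-8\right) \left(- \frac{160}{3}\right) \frac{1}{-22 - \frac{160}{3}} - 395} = - \frac{22153}{\left(-8\right) \left(- \frac{160}{3}\right) \frac{1}{- \frac{226}{3}} - 395} = - \frac{22153}{\left(-8\right) \left(- \frac{160}{3}\right) \left(- \frac{3}{226}\right) - 395} = - \frac{22153}{- \frac{640}{113} - 395} = - \frac{22153}{- \frac{45275}{113}} = \left(-22153\right) \left(- \frac{113}{45275}\right) = \frac{2503289}{45275}$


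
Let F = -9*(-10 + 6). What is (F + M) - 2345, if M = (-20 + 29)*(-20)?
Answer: -2489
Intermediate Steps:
F = 36 (F = -9*(-4) = 36)
M = -180 (M = 9*(-20) = -180)
(F + M) - 2345 = (36 - 180) - 2345 = -144 - 2345 = -2489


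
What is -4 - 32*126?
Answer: -4036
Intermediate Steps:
-4 - 32*126 = -4 - 4032 = -4036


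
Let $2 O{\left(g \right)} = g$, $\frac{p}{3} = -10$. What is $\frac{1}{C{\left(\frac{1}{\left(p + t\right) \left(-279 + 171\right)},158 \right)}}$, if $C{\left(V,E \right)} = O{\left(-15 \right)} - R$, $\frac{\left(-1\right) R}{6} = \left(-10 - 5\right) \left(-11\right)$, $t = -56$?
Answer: $\frac{2}{1965} \approx 0.0010178$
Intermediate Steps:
$p = -30$ ($p = 3 \left(-10\right) = -30$)
$O{\left(g \right)} = \frac{g}{2}$
$R = -990$ ($R = - 6 \left(-10 - 5\right) \left(-11\right) = - 6 \left(\left(-15\right) \left(-11\right)\right) = \left(-6\right) 165 = -990$)
$C{\left(V,E \right)} = \frac{1965}{2}$ ($C{\left(V,E \right)} = \frac{1}{2} \left(-15\right) - -990 = - \frac{15}{2} + 990 = \frac{1965}{2}$)
$\frac{1}{C{\left(\frac{1}{\left(p + t\right) \left(-279 + 171\right)},158 \right)}} = \frac{1}{\frac{1965}{2}} = \frac{2}{1965}$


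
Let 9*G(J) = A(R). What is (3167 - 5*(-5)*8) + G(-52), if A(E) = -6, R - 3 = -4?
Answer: 10099/3 ≈ 3366.3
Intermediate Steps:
R = -1 (R = 3 - 4 = -1)
G(J) = -⅔ (G(J) = (⅑)*(-6) = -⅔)
(3167 - 5*(-5)*8) + G(-52) = (3167 - 5*(-5)*8) - ⅔ = (3167 + 25*8) - ⅔ = (3167 + 200) - ⅔ = 3367 - ⅔ = 10099/3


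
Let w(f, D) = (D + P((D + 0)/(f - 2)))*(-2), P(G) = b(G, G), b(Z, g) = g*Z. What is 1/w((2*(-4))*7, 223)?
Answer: -1682/799901 ≈ -0.0021028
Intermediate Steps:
b(Z, g) = Z*g
P(G) = G**2 (P(G) = G*G = G**2)
w(f, D) = -2*D - 2*D**2/(-2 + f)**2 (w(f, D) = (D + ((D + 0)/(f - 2))**2)*(-2) = (D + (D/(-2 + f))**2)*(-2) = (D + D**2/(-2 + f)**2)*(-2) = -2*D - 2*D**2/(-2 + f)**2)
1/w((2*(-4))*7, 223) = 1/(-2*223 - 2*223**2/(-2 + (2*(-4))*7)**2) = 1/(-446 - 2*49729/(-2 - 8*7)**2) = 1/(-446 - 2*49729/(-2 - 56)**2) = 1/(-446 - 2*49729/(-58)**2) = 1/(-446 - 2*49729*1/3364) = 1/(-446 - 49729/1682) = 1/(-799901/1682) = -1682/799901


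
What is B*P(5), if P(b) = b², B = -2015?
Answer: -50375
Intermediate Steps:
B*P(5) = -2015*5² = -2015*25 = -50375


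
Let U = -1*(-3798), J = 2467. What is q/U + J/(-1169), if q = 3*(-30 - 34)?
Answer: -1599019/739977 ≈ -2.1609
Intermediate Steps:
q = -192 (q = 3*(-64) = -192)
U = 3798
q/U + J/(-1169) = -192/3798 + 2467/(-1169) = -192*1/3798 + 2467*(-1/1169) = -32/633 - 2467/1169 = -1599019/739977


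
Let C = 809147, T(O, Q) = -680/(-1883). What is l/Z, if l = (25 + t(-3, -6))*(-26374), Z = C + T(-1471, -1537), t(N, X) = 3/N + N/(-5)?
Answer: -2036151922/2539374135 ≈ -0.80183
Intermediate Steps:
T(O, Q) = 680/1883 (T(O, Q) = -680*(-1/1883) = 680/1883)
t(N, X) = 3/N - N/5 (t(N, X) = 3/N + N*(-⅕) = 3/N - N/5)
Z = 1523624481/1883 (Z = 809147 + 680/1883 = 1523624481/1883 ≈ 8.0915e+5)
l = -3244002/5 (l = (25 + (3/(-3) - ⅕*(-3)))*(-26374) = (25 + (3*(-⅓) + ⅗))*(-26374) = (25 + (-1 + ⅗))*(-26374) = (25 - ⅖)*(-26374) = (123/5)*(-26374) = -3244002/5 ≈ -6.4880e+5)
l/Z = -3244002/(5*1523624481/1883) = -3244002/5*1883/1523624481 = -2036151922/2539374135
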